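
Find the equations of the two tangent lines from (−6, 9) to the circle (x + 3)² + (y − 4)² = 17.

Write the tangent as mx − y + (9 − m·(−6)) = 0 and set its distance from the centre to √17:
(3m − (−5))² = 17(m² + 1)
4m² − 15m − 4 = 0, so m = −1/4 or m = 4.
With m = −1/4: x + 4y = 30. With m = 4: 4x − y = −33.

x + 4y = 30 and 4x − y = −33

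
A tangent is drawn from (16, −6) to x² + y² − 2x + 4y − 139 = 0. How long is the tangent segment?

Centre (1, −2), r² = 144. |PO|² = (15)² + (−4)² = 241.
The tangent meets the radius at right angles, so tangent² = |PO|² − r² = 241 − 144 = 97.

√97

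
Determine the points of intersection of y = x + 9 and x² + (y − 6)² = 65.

(−7, 2) and (4, 13)

Express y = x + 9 and substitute into the circle:
2x² + 6x − 56 = 0  ⟹  x² + 3x − 28 = 0
x = 4 or x = −7, giving (4, 13) and (−7, 2).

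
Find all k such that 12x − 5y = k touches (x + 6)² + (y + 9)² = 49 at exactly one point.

k = −118 or k = 64

The line touches the circle iff its distance from (−6, −9) is 7:
|12·(−6) − 5·(−9) − k| / √169 = 7
|k − (−27)| = 7·13, so k = 64 or k = −118.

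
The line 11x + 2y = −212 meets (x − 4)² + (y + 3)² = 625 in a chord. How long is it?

10√5

Centre (4, −3), r² = 625. Perpendicular distance d from centre to line = |250| / √125 = 250/√125.
Half the chord is √(r² − d²) = √(125), so the full chord is 10√5.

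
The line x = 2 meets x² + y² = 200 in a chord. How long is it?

28

The line gives x = 2. Substituting into the circle:
y² − 196 = 0
y = 14 or y = −14, giving (2, 14) and (2, −14).
|(2, 14) − (2, −14)| = √((0)² + (28)²) = 28.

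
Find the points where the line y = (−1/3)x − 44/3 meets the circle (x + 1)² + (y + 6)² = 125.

From the line, y = (−44 − x)/3. Substituting:
10x² + 70x − 440 = 0  ⟹  x² + 7x − 44 = 0
x = 4 or x = −11, giving (4, −16) and (−11, −11).

(−11, −11) and (4, −16)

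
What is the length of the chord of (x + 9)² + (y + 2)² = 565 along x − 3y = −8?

15√10

Centre (−9, −2), r² = 565. Perpendicular distance d from centre to line = |5| / √10 = 5/√10.
Half the chord is √(r² − d²) = √(1125/2), so the full chord is 15√10.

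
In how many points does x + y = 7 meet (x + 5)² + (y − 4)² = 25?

d² = (1·(−5) + 1·4 − (7))²/2 = 32; r² = 25.
Since d² > r², the line lies outside the circle.

0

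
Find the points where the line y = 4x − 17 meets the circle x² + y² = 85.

(2, −9) and (6, 7)

Express y = 4x − 17 and substitute into the circle:
17x² − 136x + 204 = 0  ⟹  x² − 8x + 12 = 0
x = 6 or x = 2, giving (6, 7) and (2, −9).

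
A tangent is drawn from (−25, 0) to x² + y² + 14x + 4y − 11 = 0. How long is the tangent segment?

With centre O = (−7, −2), |OP|² = 328 and r² = 64.
The tangent meets the radius at right angles, so tangent² = |PO|² − r² = 328 − 64 = 264.

2√66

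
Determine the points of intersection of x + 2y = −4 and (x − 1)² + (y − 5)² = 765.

Substitute y = (−4 − x)/2:
5x² + 20x − 2860 = 0  ⟹  x² + 4x − 572 = 0
x = 22 or x = −26, giving (22, −13) and (−26, 11).

(−26, 11) and (22, −13)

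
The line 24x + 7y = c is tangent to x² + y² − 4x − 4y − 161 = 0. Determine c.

For a tangent, require d(centre, line) = r = 13.
|24·2 + 7·2 − c| / √625 = 13
|c − (62)| = 13·25, so c = 387 or c = −263.

c = −263 or c = 387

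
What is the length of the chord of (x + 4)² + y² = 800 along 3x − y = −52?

Centre (−4, 0), r² = 800. Perpendicular distance d from centre to line = |40| / √10 = 40/√10.
Half the chord is √(r² − d²) = √(640), so the full chord is 16√10.

16√10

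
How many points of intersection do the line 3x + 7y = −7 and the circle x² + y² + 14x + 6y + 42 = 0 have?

0

d² = (3·(−7) + 7·(−3) − (−7))²/58 = 1225/58; r² = 16.
Since d² > r², the line lies outside the circle.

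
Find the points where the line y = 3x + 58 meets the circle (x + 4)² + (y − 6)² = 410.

(−21, −5) and (−11, 25)

Express y = 3x + 58 and substitute into the circle:
10x² + 320x + 2310 = 0  ⟹  x² + 32x + 231 = 0
x = −11 or x = −21, giving (−11, 25) and (−21, −5).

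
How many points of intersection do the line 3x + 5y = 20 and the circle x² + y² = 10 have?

0

d² = (3·0 + 5·0 − (20))²/34 = 200/17; r² = 10.
Since d² > r², the line lies outside the circle.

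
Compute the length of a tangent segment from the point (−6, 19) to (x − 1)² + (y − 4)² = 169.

The centre is (1, 4) and r = 13. The square of the distance from P to the centre is 49 + 225 = 274.
By the tangent–radius right angle, tangent length = √(|PO|² − r²) = √105.

√105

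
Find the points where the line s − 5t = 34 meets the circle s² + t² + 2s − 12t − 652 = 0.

Express t = (−34 + s)/5 and substitute into the circle:
26s² − 78s − 13104 = 0  ⟹  s² − 3s − 504 = 0
s = 24 or s = −21, giving (24, −2) and (−21, −11).

(−21, −11) and (24, −2)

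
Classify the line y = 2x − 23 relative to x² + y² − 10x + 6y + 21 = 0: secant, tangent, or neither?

Substituting the line into the circle gives 5x² − 90x + 412 = 0.
Δ = 8100 − 8240 = −140.
No real roots: the line does not meet the circle.

neither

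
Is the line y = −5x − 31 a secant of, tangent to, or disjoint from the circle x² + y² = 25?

disjoint

Substituting the line into the circle gives 26x² + 310x + 936 = 0.
Discriminant = (310)² − 4·26·(936) = −1244 < 0.
No real roots: the line does not meet the circle.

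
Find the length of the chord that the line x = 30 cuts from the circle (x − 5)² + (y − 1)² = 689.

16

The line gives x = 30. Substituting into the circle:
y² − 2y − 63 = 0
y = 9 or y = −7, giving (30, 9) and (30, −7).
|(30, 9) − (30, −7)| = √((0)² + (16)²) = 16.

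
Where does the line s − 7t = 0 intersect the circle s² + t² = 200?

(−14, −2) and (14, 2)

From the line, t = (s)/7. Substituting:
50s² − 9800 = 0  ⟹  s² − 196 = 0
s = 14 or s = −14, giving (14, 2) and (−14, −2).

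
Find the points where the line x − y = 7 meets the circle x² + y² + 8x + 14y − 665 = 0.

(−21, −28) and (17, 10)

Substitute y = x − 7:
2x² + 8x − 714 = 0  ⟹  x² + 4x − 357 = 0
x = 17 or x = −21, giving (17, 10) and (−21, −28).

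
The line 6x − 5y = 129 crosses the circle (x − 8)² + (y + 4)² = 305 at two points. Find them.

Express y = (−129 + 6x)/5 and substitute into the circle:
61x² − 1708x + 5856 = 0  ⟹  x² − 28x + 96 = 0
x = 24 or x = 4, giving (24, 3) and (4, −21).

(4, −21) and (24, 3)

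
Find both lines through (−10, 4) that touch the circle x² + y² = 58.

Write the tangent as mx − y + (4 − m·(−10)) = 0 and set its distance from the centre to √58:
[m·(10) − (−4)]² = 58(m² + 1)
21m² + 40m − 21 = 0, so m = 3/7 or m = −7/3.
Through (−10, 4) these give 3x − 7y = −58 and 7x + 3y = −58.

3x − 7y = −58 and 7x + 3y = −58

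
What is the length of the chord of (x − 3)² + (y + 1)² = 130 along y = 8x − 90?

Express y = 8x − 90 and substitute into the circle:
65x² − 1430x + 7800 = 0  ⟹  x² − 22x + 120 = 0
x = 12 or x = 10, giving (12, 6) and (10, −10).
Chord length = distance between (12, 6) and (10, −10) = √260 = 2√65.

2√65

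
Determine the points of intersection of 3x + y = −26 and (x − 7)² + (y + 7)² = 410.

Substitute y = −3x − 26:
10x² + 100x = 0  ⟹  x² + 10x = 0
x = 0 or x = −10, giving (0, −26) and (−10, 4).

(−10, 4) and (0, −26)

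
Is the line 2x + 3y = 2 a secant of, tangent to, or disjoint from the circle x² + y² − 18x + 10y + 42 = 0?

Substituting the line into the circle gives 13x² − 230x + 442 = 0.
Discriminant = (−230)² − 4·13·(442) = 29916 > 0.
Two real roots: the line is a secant.

secant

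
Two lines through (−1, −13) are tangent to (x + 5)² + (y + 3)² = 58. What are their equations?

7x − 3y = 32 and 3x + 7y = −94

Write the tangent as mx − y + (−13 − m·(−1)) = 0 and set its distance from the centre to √58:
[m·(−4) − (10)]² = 58(m² + 1)
21m² − 40m − 21 = 0, so m = 7/3 or m = −3/7.
With m = 7/3: 7x − 3y = 32. With m = −3/7: 3x + 7y = −94.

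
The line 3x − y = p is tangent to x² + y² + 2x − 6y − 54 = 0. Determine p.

p = −6 ± 8√10

The line touches the circle iff its distance from (−1, 3) is 8:
|3·(−1) − 1·3 − p| / √10 = 8
|p − (−6)| = 8√10.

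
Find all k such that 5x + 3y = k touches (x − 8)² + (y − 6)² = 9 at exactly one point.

k = 58 ± 3√34

Tangency holds when the distance from the centre (8, 6) to the line equals the radius 3:
|5·8 + 3·6 − k| / √34 = 3
|k − (58)| = 3√34.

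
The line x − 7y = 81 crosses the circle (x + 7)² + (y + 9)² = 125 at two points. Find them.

From the line, y = (−81 + x)/7. Substituting:
50x² + 650x − 3400 = 0  ⟹  x² + 13x − 68 = 0
x = 4 or x = −17, giving (4, −11) and (−17, −14).

(−17, −14) and (4, −11)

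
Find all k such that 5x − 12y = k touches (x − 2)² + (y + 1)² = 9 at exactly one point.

Tangency holds when the distance from the centre (2, −1) to the line equals the radius 3:
|5·2 − 12·(−1) − k| / √169 = 3
|k − (22)| = 3·13, so k = 61 or k = −17.

k = −17 or k = 61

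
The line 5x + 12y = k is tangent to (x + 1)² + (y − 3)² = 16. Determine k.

Tangency holds when the distance from the centre (−1, 3) to the line equals the radius 4:
|5·(−1) + 12·3 − k| / √169 = 4
|k − (31)| = 4·13, so k = 83 or k = −21.

k = −21 or k = 83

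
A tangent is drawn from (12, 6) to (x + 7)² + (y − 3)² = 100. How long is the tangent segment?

3√30

The centre is (−7, 3) and r = 10. The square of the distance from P to the centre is 361 + 9 = 370.
The tangent meets the radius at right angles, so tangent² = |PO|² − r² = 370 − 100 = 270.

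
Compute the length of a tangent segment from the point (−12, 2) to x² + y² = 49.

The centre is (0, 0) and r = 7. The square of the distance from P to the centre is 144 + 4 = 148.
Power of the point: PT² = |PO|² − r² = 99, so PT = 3√11.

3√11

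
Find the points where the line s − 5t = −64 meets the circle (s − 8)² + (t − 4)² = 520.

(−14, 10) and (26, 18)

From the line, t = (64 + s)/5. Substituting:
26s² − 312s − 9464 = 0  ⟹  s² − 12s − 364 = 0
s = 26 or s = −14, giving (26, 18) and (−14, 10).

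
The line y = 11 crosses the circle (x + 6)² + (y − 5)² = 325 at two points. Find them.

(−23, 11) and (11, 11)

Substitute y = 11:
x² + 12x − 253 = 0
x = 11 or x = −23, giving (11, 11) and (−23, 11).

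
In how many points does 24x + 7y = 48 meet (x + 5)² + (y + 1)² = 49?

d² = (24·(−5) + 7·(−1) − (48))²/625 = 49; r² = 49.
Since d² = r², the line is tangent.

1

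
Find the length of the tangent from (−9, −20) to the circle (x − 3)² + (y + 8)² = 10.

Centre (3, −8), r² = 10. |PO|² = (−12)² + (−12)² = 288.
By the tangent–radius right angle, tangent length = √(|PO|² − r²) = √278.

√278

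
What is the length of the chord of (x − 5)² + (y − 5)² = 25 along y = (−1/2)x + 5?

4√5

Centre (5, 5), r² = 25. Perpendicular distance d from centre to line = |5| / √5 = 5/√5.
Chord = 2√(r² − d²) = 2·√(20) = 4√5.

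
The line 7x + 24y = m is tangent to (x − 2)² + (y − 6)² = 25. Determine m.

The line touches the circle iff its distance from (2, 6) is 5:
|7·2 + 24·6 − m| / √625 = 5
|m − (158)| = 5·25, so m = 283 or m = 33.

m = 33 or m = 283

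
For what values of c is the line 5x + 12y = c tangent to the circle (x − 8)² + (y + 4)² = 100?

c = −138 or c = 122

For a tangent, require d(centre, line) = r = 10.
|5·8 + 12·(−4) − c| / √169 = 10
|c − (−8)| = 10·13, so c = 122 or c = −138.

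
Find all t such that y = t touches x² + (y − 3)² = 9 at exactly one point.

Tangency holds when the distance from the centre (0, 3) to the line equals the radius 3:
|0·0 + 1·3 − t| / √1 = 3
|t − (3)| = 3, so t = 6 or t = 0.

t = 0 or t = 6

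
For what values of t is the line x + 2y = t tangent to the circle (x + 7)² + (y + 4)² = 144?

t = −15 ± 12√5

Tangency holds when the distance from the centre (−7, −4) to the line equals the radius 12:
|1·(−7) + 2·(−4) − t| / √5 = 12
|t − (−15)| = 12√5.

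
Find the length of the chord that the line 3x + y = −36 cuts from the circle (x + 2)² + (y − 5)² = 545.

13√10

The distance from (−2, 5) to the line is 35/√10, and r² = 545.
Half the chord is √(r² − d²) = √(845/2), so the full chord is 13√10.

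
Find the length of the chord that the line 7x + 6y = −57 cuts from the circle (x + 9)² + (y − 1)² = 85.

2√85

Centre (−9, 1), r² = 85. Perpendicular distance d from centre to line = |0| / √85 = 0/√85.
Chord = 2√(r² − d²) = 2·√(85) = 2√85.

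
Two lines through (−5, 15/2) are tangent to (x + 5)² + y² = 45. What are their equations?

x + 2y = 10 and x − 2y = −20

A line y − (15/2) = m(x − (−5)) is tangent when its distance from (−5, 0) is 3√5:
[m·(0) − (−15/2)]² = 45(m² + 1)
4m² − 1 = 0, so m = −1/2 or m = 1/2.
Through (−5, 15/2) these give x + 2y = 10 and x − 2y = −20.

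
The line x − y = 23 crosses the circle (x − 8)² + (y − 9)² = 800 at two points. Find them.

Express y = x − 23 and substitute into the circle:
2x² − 80x + 288 = 0  ⟹  x² − 40x + 144 = 0
x = 36 or x = 4, giving (36, 13) and (4, −19).

(4, −19) and (36, 13)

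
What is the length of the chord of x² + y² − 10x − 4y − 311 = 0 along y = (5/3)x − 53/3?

6√34

The distance from (5, 2) to the line is 34/√34, and r² = 340.
Half the chord is √(r² − d²) = √(306), so the full chord is 6√34.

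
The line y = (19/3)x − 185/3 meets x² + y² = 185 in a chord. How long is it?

√370

Substitute y = (−185 + 19x)/3:
370x² − 7030x + 32560 = 0  ⟹  x² − 19x + 88 = 0
x = 11 or x = 8, giving (11, 8) and (8, −11).
Chord length = distance between (11, 8) and (8, −11) = √370 = √370.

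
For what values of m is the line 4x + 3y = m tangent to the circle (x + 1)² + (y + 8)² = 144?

Tangency holds when the distance from the centre (−1, −8) to the line equals the radius 12:
|4·(−1) + 3·(−8) − m| / √25 = 12
|m − (−28)| = 12·5, so m = 32 or m = −88.

m = −88 or m = 32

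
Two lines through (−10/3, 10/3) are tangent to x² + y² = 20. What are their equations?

x − 2y = −10 and 2x − y = −10

Let a tangent through (−10/3, 10/3) have slope m. Its distance from (0, 0) must equal 2√5:
[m·(10/3) − (−10/3)]² = 20(m² + 1)
2m² − 5m + 2 = 0, so m = 1/2 or m = 2.
With m = 1/2: x − 2y = −10. With m = 2: 2x − y = −10.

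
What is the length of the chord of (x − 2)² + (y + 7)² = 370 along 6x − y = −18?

6√37

From the line, y = 6x + 18. Substituting:
37x² + 296x + 259 = 0  ⟹  x² + 8x + 7 = 0
x = −1 or x = −7, giving (−1, 12) and (−7, −24).
Chord length = distance between (−1, 12) and (−7, −24) = √1332 = 6√37.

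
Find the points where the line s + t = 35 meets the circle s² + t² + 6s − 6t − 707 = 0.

Substitute t = −s + 35:
2s² − 58s + 308 = 0  ⟹  s² − 29s + 154 = 0
s = 22 or s = 7, giving (22, 13) and (7, 28).

(7, 28) and (22, 13)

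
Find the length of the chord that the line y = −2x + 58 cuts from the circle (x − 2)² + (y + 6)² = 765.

The distance from (2, −6) to the line is 60/√5, and r² = 765.
Chord = 2√(r² − d²) = 2·√(45) = 6√5.

6√5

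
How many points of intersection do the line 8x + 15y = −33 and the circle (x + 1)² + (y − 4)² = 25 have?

1

Substituting the line into the circle gives 289x² + 1938x + 3249 = 0.
Δ = 3755844 − 3755844 = 0.
A repeated root: the line is tangent.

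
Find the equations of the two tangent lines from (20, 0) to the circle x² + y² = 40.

Write the tangent as mx − y + (0 − m·(20)) = 0 and set its distance from the centre to 2√10:
(−20m − (0))² = 40(m² + 1)
9m² − 1 = 0, so m = 1/3 or m = −1/3.
Through (20, 0) these give x − 3y = 20 and x + 3y = 20.

x − 3y = 20 and x + 3y = 20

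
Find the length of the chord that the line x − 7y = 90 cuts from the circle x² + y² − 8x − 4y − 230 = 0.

10√2

The distance from (4, 2) to the line is 100/√50, and r² = 250.
Chord = 2√(r² − d²) = 2·√(50) = 10√2.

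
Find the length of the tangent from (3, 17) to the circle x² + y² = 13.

Centre (0, 0), r² = 13. |PO|² = (3)² + (17)² = 298.
By the tangent–radius right angle, tangent length = √(|PO|² − r²) = √285.

√285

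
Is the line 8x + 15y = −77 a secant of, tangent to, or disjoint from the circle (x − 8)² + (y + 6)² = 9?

tangent

Substituting the line into the circle gives 289x² − 3808x + 12544 = 0.
Δ = 14500864 − 14500864 = 0.
A repeated root: the line is tangent.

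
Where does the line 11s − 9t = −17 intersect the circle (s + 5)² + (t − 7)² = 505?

From the line, t = (17 + 11s)/9. Substituting:
202s² − 202s − 36764 = 0  ⟹  s² − s − 182 = 0
s = 14 or s = −13, giving (14, 19) and (−13, −14).

(−13, −14) and (14, 19)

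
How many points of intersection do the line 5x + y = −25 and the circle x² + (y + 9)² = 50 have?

Centre (0, −9), r² = 50. Distance² from centre to line = (16)²/26 = 128/13.
Since d² < r², the line cuts the circle twice.

2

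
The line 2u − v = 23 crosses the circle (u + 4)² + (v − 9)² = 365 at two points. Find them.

Substitute v = 2u − 23:
5u² − 120u + 675 = 0  ⟹  u² − 24u + 135 = 0
u = 15 or u = 9, giving (15, 7) and (9, −5).

(9, −5) and (15, 7)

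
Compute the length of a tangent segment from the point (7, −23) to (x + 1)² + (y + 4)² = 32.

√393

With centre O = (−1, −4), |OP|² = 425 and r² = 32.
Power of the point: PT² = |PO|² − r² = 393, so PT = √393.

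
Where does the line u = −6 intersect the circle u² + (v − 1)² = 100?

(−6, −7) and (−6, 9)

The line gives u = −6. Substituting into the circle:
v² − 2v − 63 = 0
v = 9 or v = −7, giving (−6, 9) and (−6, −7).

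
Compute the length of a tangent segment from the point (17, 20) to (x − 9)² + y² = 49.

The centre is (9, 0) and r = 7. The square of the distance from P to the centre is 64 + 400 = 464.
The tangent meets the radius at right angles, so tangent² = |PO|² − r² = 464 − 49 = 415.

√415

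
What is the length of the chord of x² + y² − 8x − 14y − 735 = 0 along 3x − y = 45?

16√10

The distance from (4, 7) to the line is 40/√10, and r² = 800.
Chord = 2√(r² − d²) = 2·√(640) = 16√10.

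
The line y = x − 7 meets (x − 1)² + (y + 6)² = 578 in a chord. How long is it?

34√2

Substitute y = x − 7:
2x² − 4x − 576 = 0  ⟹  x² − 2x − 288 = 0
x = 18 or x = −16, giving (18, 11) and (−16, −23).
Chord length = distance between (18, 11) and (−16, −23) = √2312 = 34√2.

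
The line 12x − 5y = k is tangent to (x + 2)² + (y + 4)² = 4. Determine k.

For a tangent, require d(centre, line) = r = 2.
|12·(−2) − 5·(−4) − k| / √169 = 2
|k − (−4)| = 2·13, so k = 22 or k = −30.

k = −30 or k = 22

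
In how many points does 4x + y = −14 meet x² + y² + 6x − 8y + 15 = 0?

d² = (4·(−3) + 1·4 − (−14))²/17 = 36/17; r² = 10.
Since d² < r², the line cuts the circle twice.

2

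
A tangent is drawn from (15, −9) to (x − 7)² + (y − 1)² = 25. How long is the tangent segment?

√139

With centre O = (7, 1), |OP|² = 164 and r² = 25.
Power of the point: PT² = |PO|² − r² = 139, so PT = √139.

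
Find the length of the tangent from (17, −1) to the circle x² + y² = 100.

√190

The centre is (0, 0) and r = 10. The square of the distance from P to the centre is 289 + 1 = 290.
The tangent meets the radius at right angles, so tangent² = |PO|² − r² = 290 − 100 = 190.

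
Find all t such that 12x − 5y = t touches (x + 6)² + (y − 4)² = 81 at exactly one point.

t = −209 or t = 25

The line touches the circle iff its distance from (−6, 4) is 9:
|12·(−6) − 5·4 − t| / √169 = 9
|t − (−92)| = 9·13, so t = 25 or t = −209.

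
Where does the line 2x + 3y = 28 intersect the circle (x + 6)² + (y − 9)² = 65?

(−10, 16) and (2, 8)

Substitute y = (28 − 2x)/3:
13x² + 104x − 260 = 0  ⟹  x² + 8x − 20 = 0
x = 2 or x = −10, giving (2, 8) and (−10, 16).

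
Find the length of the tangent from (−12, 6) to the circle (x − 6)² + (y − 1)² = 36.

√313

The centre is (6, 1) and r = 6. The square of the distance from P to the centre is 324 + 25 = 349.
Power of the point: PT² = |PO|² − r² = 313, so PT = √313.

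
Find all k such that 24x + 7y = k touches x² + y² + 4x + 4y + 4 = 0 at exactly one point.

k = −112 or k = −12

Tangency holds when the distance from the centre (−2, −2) to the line equals the radius 2:
|24·(−2) + 7·(−2) − k| / √625 = 2
|k − (−62)| = 2·25, so k = −12 or k = −112.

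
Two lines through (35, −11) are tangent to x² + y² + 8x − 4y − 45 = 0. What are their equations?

Write the tangent as mx − y + (−11 − m·(35)) = 0 and set its distance from the centre to √65:
[m·(−39) − (13)]² = 65(m² + 1)
56m² + 39m + 4 = 0, so m = −4/7 or m = −1/8.
Through (35, −11) these give 4x + 7y = 63 and x + 8y = −53.

4x + 7y = 63 and x + 8y = −53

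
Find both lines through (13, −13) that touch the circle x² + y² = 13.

Let a tangent through (13, −13) have slope m. Its distance from (0, 0) must equal √13:
[m·(−13) − (13)]² = 13(m² + 1)
6m² + 13m + 6 = 0, so m = −3/2 or m = −2/3.
Through (13, −13) these give 3x + 2y = 13 and 2x + 3y = −13.

3x + 2y = 13 and 2x + 3y = −13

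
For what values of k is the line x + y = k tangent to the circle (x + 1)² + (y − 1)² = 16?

The line touches the circle iff its distance from (−1, 1) is 4:
|1·(−1) + 1·1 − k| / √2 = 4
|k| = 4√2.

k = ±4√2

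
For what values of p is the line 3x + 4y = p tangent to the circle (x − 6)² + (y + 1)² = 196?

The line touches the circle iff its distance from (6, −1) is 14:
|3·6 + 4·(−1) − p| / √25 = 14
|p − (14)| = 14·5, so p = 84 or p = −56.

p = −56 or p = 84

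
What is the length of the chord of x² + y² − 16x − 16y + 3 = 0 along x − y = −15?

Substitute y = x + 15:
2x² − 2x − 12 = 0  ⟹  x² − x − 6 = 0
x = 3 or x = −2, giving (3, 18) and (−2, 13).
|(3, 18) − (−2, 13)| = √((5)² + (5)²) = 5√2.

5√2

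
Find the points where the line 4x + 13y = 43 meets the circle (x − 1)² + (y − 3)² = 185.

Express y = (43 − 4x)/13 and substitute into the circle:
185x² − 370x − 31080 = 0  ⟹  x² − 2x − 168 = 0
x = 14 or x = −12, giving (14, −1) and (−12, 7).

(−12, 7) and (14, −1)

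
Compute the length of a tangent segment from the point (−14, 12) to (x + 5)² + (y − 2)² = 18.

The centre is (−5, 2) and r = 3√2. The square of the distance from P to the centre is 81 + 100 = 181.
By the tangent–radius right angle, tangent length = √(|PO|² − r²) = √163.

√163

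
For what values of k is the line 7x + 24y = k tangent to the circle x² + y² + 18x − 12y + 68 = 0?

k = −94 or k = 256

Tangency holds when the distance from the centre (−9, 6) to the line equals the radius 7:
|7·(−9) + 24·6 − k| / √625 = 7
|k − (81)| = 7·25, so k = 256 or k = −94.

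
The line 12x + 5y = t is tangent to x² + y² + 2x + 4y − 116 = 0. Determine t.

The line touches the circle iff its distance from (−1, −2) is 11:
|12·(−1) + 5·(−2) − t| / √169 = 11
|t − (−22)| = 11·13, so t = 121 or t = −165.

t = −165 or t = 121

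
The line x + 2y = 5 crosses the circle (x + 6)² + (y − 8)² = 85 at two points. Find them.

(−15, 10) and (1, 2)

Substitute y = (5 − x)/2:
5x² + 70x − 75 = 0  ⟹  x² + 14x − 15 = 0
x = 1 or x = −15, giving (1, 2) and (−15, 10).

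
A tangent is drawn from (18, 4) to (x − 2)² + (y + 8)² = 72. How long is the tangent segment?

2√82

With centre O = (2, −8), |OP|² = 400 and r² = 72.
The tangent meets the radius at right angles, so tangent² = |PO|² − r² = 400 − 72 = 328.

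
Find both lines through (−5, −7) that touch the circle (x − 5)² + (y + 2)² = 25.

4x − 3y = 1 and y = −7

Let a tangent through (−5, −7) have slope m. Its distance from (5, −2) must equal 5:
[m·(10) − (5)]² = 25(m² + 1)
3m² − 4m = 0, so m = 4/3 or m = 0.
With m = 4/3: 4x − 3y = 1. With m = 0: y = −7.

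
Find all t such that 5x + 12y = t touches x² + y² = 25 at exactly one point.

t = −65 or t = 65

Tangency holds when the distance from the centre (0, 0) to the line equals the radius 5:
|5·0 + 12·0 − t| / √169 = 5
|t| = 5·13, so t = 65 or t = −65.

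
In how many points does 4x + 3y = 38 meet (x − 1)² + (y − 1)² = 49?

Centre (1, 1), r² = 49. Distance² from centre to line = (−31)²/25 = 961/25.
Since d² < r², the line cuts the circle twice.

2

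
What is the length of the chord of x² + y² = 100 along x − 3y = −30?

2√10

From the line, y = (30 + x)/3. Substituting:
10x² + 60x = 0  ⟹  x² + 6x = 0
x = 0 or x = −6, giving (0, 10) and (−6, 8).
Chord length = distance between (0, 10) and (−6, 8) = √40 = 2√10.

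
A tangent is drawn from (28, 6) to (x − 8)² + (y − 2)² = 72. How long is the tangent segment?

Centre (8, 2), r² = 72. |PO|² = (20)² + (4)² = 416.
Power of the point: PT² = |PO|² − r² = 344, so PT = 2√86.

2√86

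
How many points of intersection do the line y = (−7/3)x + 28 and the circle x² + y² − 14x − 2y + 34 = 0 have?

0

Substituting the line into the circle gives 58x² − 1260x + 6858 = 0.
Discriminant = (−1260)² − 4·58·(6858) = −3456 < 0.
No real roots: the line does not meet the circle.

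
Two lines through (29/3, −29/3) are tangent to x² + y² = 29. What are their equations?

A line y − (−29/3) = m(x − (29/3)) is tangent when its distance from (0, 0) is √29:
[m·(−29/3) − (29/3)]² = 29(m² + 1)
10m² + 29m + 10 = 0, so m = −5/2 or m = −2/5.
Through (29/3, −29/3) these give 5x + 2y = 29 and 2x + 5y = −29.

5x + 2y = 29 and 2x + 5y = −29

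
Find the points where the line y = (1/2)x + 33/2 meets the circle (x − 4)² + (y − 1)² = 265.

(−7, 13) and (1, 17)

Substitute y = (33 + x)/2:
5x² + 30x − 35 = 0  ⟹  x² + 6x − 7 = 0
x = 1 or x = −7, giving (1, 17) and (−7, 13).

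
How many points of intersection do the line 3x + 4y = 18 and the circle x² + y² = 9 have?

0

Substituting the line into the circle gives 25x² − 108x + 180 = 0.
Discriminant = (−108)² − 4·25·(180) = −6336 < 0.
No real roots: the line does not meet the circle.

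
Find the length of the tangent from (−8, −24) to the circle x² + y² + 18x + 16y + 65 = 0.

The centre is (−9, −8) and r = 4√5. The square of the distance from P to the centre is 1 + 256 = 257.
The tangent meets the radius at right angles, so tangent² = |PO|² − r² = 257 − 80 = 177.

√177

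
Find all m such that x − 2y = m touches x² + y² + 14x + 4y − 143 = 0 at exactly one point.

For a tangent, require d(centre, line) = r = 14.
|1·(−7) − 2·(−2) − m| / √5 = 14
|m − (−3)| = 14√5.

m = −3 ± 14√5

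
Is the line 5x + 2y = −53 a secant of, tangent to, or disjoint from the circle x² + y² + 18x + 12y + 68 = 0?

Substituting the line into the circle gives 29x² + 482x + 1809 = 0.
Δ = 232324 − 209844 = 22480.
Two real roots: the line is a secant.

secant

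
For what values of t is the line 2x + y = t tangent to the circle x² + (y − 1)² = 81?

t = 1 ± 9√5

Tangency holds when the distance from the centre (0, 1) to the line equals the radius 9:
|2·0 + 1·1 − t| / √5 = 9
|t − (1)| = 9√5.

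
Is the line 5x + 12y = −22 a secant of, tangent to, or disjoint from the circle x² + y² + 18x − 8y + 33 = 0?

Substituting the line into the circle gives 169x² + 3292x + 7348 = 0.
Discriminant = (3292)² − 4·169·(7348) = 5870016 > 0.
Two real roots: the line is a secant.

secant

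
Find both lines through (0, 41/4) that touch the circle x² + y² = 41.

5x + 4y = 41 and 5x − 4y = −41

Let a tangent through (0, 41/4) have slope m. Its distance from (0, 0) must equal √41:
[m·(0) − (−41/4)]² = 41(m² + 1)
16m² − 25 = 0, so m = −5/4 or m = 5/4.
Through (0, 41/4) these give 5x + 4y = 41 and 5x − 4y = −41.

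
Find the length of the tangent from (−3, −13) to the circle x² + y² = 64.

√114

Centre (0, 0), r² = 64. |PO|² = (−3)² + (−13)² = 178.
The tangent meets the radius at right angles, so tangent² = |PO|² − r² = 178 − 64 = 114.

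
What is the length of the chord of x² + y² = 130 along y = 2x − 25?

The distance from (0, 0) to the line is 25/√5, and r² = 130.
Half the chord is √(r² − d²) = √(5), so the full chord is 2√5.

2√5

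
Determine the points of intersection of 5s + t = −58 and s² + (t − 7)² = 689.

(−17, 27) and (−8, −18)

Express t = −5s − 58 and substitute into the circle:
26s² + 650s + 3536 = 0  ⟹  s² + 25s + 136 = 0
s = −8 or s = −17, giving (−8, −18) and (−17, 27).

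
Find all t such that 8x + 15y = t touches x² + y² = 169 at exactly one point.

t = −221 or t = 221

For a tangent, require d(centre, line) = r = 13.
|8·0 + 15·0 − t| / √289 = 13
|t| = 13·17, so t = 221 or t = −221.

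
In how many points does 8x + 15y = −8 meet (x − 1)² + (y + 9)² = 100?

Centre (1, −9), r² = 100. Distance² from centre to line = (−119)²/289 = 49.
Since d² < r², the line cuts the circle twice.

2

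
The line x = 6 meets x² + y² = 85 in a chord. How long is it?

The line gives x = 6. Substituting into the circle:
y² − 49 = 0
y = 7 or y = −7, giving (6, 7) and (6, −7).
Chord length = distance between (6, 7) and (6, −7) = √196 = 14.

14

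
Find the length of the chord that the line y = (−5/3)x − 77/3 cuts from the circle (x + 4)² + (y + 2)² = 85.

Express y = (−77 − 5x)/3 and substitute into the circle:
34x² + 782x + 4420 = 0  ⟹  x² + 23x + 130 = 0
x = −10 or x = −13, giving (−10, −9) and (−13, −4).
Chord length = distance between (−10, −9) and (−13, −4) = √34 = √34.

√34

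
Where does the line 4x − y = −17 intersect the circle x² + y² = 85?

Express y = 4x + 17 and substitute into the circle:
17x² + 136x + 204 = 0  ⟹  x² + 8x + 12 = 0
x = −2 or x = −6, giving (−2, 9) and (−6, −7).

(−6, −7) and (−2, 9)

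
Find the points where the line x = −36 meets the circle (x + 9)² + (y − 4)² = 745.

The line gives x = −36. Substituting into the circle:
y² − 8y = 0
y = 8 or y = 0, giving (−36, 8) and (−36, 0).

(−36, 0) and (−36, 8)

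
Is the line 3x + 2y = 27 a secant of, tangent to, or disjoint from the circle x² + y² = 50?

Substituting the line into the circle gives 13x² − 162x + 529 = 0.
Δ = 26244 − 27508 = −1264.
No real roots: the line does not meet the circle.

disjoint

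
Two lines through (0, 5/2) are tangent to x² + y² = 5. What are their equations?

x − 2y = −5 and x + 2y = 5

Write the tangent as mx − y + (5/2 − m·(0)) = 0 and set its distance from the centre to √5:
(0m − (−5/2))² = 5(m² + 1)
4m² − 1 = 0, so m = 1/2 or m = −1/2.
Through (0, 5/2) these give x − 2y = −5 and x + 2y = 5.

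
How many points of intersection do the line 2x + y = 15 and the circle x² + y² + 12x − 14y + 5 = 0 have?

1

Substituting the line into the circle gives 5x² − 20x + 20 = 0.
Discriminant = (−20)² − 4·5·(20) = 0.
A repeated root: the line is tangent.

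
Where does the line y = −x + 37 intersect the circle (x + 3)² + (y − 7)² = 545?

Substitute y = −x + 37:
2x² − 54x + 364 = 0  ⟹  x² − 27x + 182 = 0
x = 14 or x = 13, giving (14, 23) and (13, 24).

(13, 24) and (14, 23)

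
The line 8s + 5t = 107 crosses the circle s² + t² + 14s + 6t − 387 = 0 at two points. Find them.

(4, 15) and (14, −1)

Express t = (107 − 8s)/5 and substitute into the circle:
89s² − 1602s + 4984 = 0  ⟹  s² − 18s + 56 = 0
s = 14 or s = 4, giving (14, −1) and (4, 15).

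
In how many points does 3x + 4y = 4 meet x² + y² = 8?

Substituting the line into the circle gives 25x² − 24x − 112 = 0.
Discriminant = (−24)² − 4·25·(−112) = 11776 > 0.
Two real roots: the line is a secant.

2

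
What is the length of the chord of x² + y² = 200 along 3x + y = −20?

8√10

Express y = −3x − 20 and substitute into the circle:
10x² + 120x + 200 = 0  ⟹  x² + 12x + 20 = 0
x = −2 or x = −10, giving (−2, −14) and (−10, 10).
Chord length = distance between (−2, −14) and (−10, 10) = √640 = 8√10.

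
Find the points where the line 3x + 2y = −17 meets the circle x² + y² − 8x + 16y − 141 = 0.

(−7, 2) and (9, −22)

From the line, y = (−17 − 3x)/2. Substituting:
13x² − 26x − 819 = 0  ⟹  x² − 2x − 63 = 0
x = 9 or x = −7, giving (9, −22) and (−7, 2).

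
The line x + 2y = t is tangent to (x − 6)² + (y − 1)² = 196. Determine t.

Tangency holds when the distance from the centre (6, 1) to the line equals the radius 14:
|1·6 + 2·1 − t| / √5 = 14
|t − (8)| = 14√5.

t = 8 ± 14√5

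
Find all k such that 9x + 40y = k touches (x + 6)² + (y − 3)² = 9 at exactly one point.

For a tangent, require d(centre, line) = r = 3.
|9·(−6) + 40·3 − k| / √1681 = 3
|k − (66)| = 3·41, so k = 189 or k = −57.

k = −57 or k = 189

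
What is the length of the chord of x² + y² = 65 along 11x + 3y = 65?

√130

From the line, y = (65 − 11x)/3. Substituting:
130x² − 1430x + 3640 = 0  ⟹  x² − 11x + 28 = 0
x = 7 or x = 4, giving (7, −4) and (4, 7).
|(7, −4) − (4, 7)| = √((3)² + (−11)²) = √130.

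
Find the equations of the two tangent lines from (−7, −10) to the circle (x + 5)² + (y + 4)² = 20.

2x + y = −24 and x − 2y = 13

Write the tangent as mx − y + (−10 − m·(−7)) = 0 and set its distance from the centre to 2√5:
[m·(2) − (6)]² = 20(m² + 1)
2m² + 3m − 2 = 0, so m = −2 or m = 1/2.
With m = −2: 2x + y = −24. With m = 1/2: x − 2y = 13.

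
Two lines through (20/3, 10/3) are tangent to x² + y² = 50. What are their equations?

x + y = 10 and 7x + y = 50

Let a tangent through (20/3, 10/3) have slope m. Its distance from (0, 0) must equal 5√2:
(−20/3m − (−10/3))² = 50(m² + 1)
m² + 8m + 7 = 0, so m = −1 or m = −7.
With m = −1: x + y = 10. With m = −7: 7x + y = 50.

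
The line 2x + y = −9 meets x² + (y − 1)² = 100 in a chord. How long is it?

The distance from (0, 1) to the line is 10/√5, and r² = 100.
Chord = 2√(r² − d²) = 2·√(80) = 8√5.

8√5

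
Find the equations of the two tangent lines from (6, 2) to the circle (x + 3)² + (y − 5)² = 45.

2x + y = 14 and x − 2y = 2

A line y − (2) = m(x − (6)) is tangent when its distance from (−3, 5) is 3√5:
[m·(−9) − (3)]² = 45(m² + 1)
2m² + 3m − 2 = 0, so m = −2 or m = 1/2.
Through (6, 2) these give 2x + y = 14 and x − 2y = 2.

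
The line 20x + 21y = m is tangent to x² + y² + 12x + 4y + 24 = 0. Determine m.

m = −278 or m = −46

For a tangent, require d(centre, line) = r = 4.
|20·(−6) + 21·(−2) − m| / √841 = 4
|m − (−162)| = 4·29, so m = −46 or m = −278.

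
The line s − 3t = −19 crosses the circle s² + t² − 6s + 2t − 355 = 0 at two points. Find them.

Express t = (19 + s)/3 and substitute into the circle:
10s² − 10s − 2720 = 0  ⟹  s² − s − 272 = 0
s = 17 or s = −16, giving (17, 12) and (−16, 1).

(−16, 1) and (17, 12)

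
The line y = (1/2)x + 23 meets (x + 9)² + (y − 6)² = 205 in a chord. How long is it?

From the line, y = (46 + x)/2. Substituting:
5x² + 140x + 660 = 0  ⟹  x² + 28x + 132 = 0
x = −6 or x = −22, giving (−6, 20) and (−22, 12).
|(−6, 20) − (−22, 12)| = √((16)² + (8)²) = 8√5.

8√5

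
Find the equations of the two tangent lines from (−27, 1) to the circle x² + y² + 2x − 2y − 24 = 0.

x − 5y = −32 and x + 5y = −22

Write the tangent as mx − y + (1 − m·(−27)) = 0 and set its distance from the centre to √26:
[m·(26) − (0)]² = 26(m² + 1)
25m² − 1 = 0, so m = 1/5 or m = −1/5.
With m = 1/5: x − 5y = −32. With m = −1/5: x + 5y = −22.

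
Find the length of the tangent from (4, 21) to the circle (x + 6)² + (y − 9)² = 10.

The centre is (−6, 9) and r = √10. The square of the distance from P to the centre is 100 + 144 = 244.
By the tangent–radius right angle, tangent length = √(|PO|² − r²) = √234 = 3√26.

3√26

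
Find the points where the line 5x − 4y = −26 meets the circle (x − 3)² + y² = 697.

(−18, −16) and (14, 24)

From the line, y = (26 + 5x)/4. Substituting:
41x² + 164x − 10332 = 0  ⟹  x² + 4x − 252 = 0
x = 14 or x = −18, giving (14, 24) and (−18, −16).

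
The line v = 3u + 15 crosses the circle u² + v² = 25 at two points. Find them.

From the line, v = 3u + 15. Substituting:
10u² + 90u + 200 = 0  ⟹  u² + 9u + 20 = 0
u = −4 or u = −5, giving (−4, 3) and (−5, 0).

(−5, 0) and (−4, 3)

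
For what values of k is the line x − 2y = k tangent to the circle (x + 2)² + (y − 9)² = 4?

k = −20 ± 2√5

Tangency holds when the distance from the centre (−2, 9) to the line equals the radius 2:
|1·(−2) − 2·9 − k| / √5 = 2
|k − (−20)| = 2√5.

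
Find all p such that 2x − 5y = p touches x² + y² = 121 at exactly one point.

p = ±11√29

Tangency holds when the distance from the centre (0, 0) to the line equals the radius 11:
|2·0 − 5·0 − p| / √29 = 11
|p| = 11√29.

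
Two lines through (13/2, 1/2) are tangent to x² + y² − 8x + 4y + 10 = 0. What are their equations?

3x + y = 20 and x + 3y = 8

A line y − (1/2) = m(x − (13/2)) is tangent when its distance from (4, −2) is √10:
[m·(−5/2) − (−5/2)]² = 10(m² + 1)
3m² + 10m + 3 = 0, so m = −3 or m = −1/3.
Through (13/2, 1/2) these give 3x + y = 20 and x + 3y = 8.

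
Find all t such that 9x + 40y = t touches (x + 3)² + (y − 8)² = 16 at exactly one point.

t = 129 or t = 457

For a tangent, require d(centre, line) = r = 4.
|9·(−3) + 40·8 − t| / √1681 = 4
|t − (293)| = 4·41, so t = 457 or t = 129.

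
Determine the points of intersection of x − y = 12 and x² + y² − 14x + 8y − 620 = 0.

(−11, −23) and (26, 14)

From the line, y = x − 12. Substituting:
2x² − 30x − 572 = 0  ⟹  x² − 15x − 286 = 0
x = 26 or x = −11, giving (26, 14) and (−11, −23).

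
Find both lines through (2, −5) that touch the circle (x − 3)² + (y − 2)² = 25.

3x − 4y = 26 and 4x + 3y = −7

A line y − (−5) = m(x − (2)) is tangent when its distance from (3, 2) is 5:
(1m − (7))² = 25(m² + 1)
12m² + 7m − 12 = 0, so m = 3/4 or m = −4/3.
Through (2, −5) these give 3x − 4y = 26 and 4x + 3y = −7.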